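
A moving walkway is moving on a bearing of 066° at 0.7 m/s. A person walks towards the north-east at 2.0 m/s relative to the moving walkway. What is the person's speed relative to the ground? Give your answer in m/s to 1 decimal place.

2.7 m/s

Taking east as x and north as y: moving walkway velocity = (0.639, 0.285) m/s; person velocity relative to moving walkway = (1.414, 1.414) m/s.
Velocity relative to ground = (0.639, 0.285) + (1.414, 1.414) = (2.054, 1.699) m/s.
Speed = |(2.054, 1.699)| = 2.665 m/s.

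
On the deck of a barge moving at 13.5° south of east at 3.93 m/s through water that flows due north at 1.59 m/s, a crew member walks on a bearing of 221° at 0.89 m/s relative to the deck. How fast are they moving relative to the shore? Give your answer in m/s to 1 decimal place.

3.2 m/s

In east/north components (m/s): crew member relative to barge = (-0.584, -0.672); barge relative to water = (3.821, -0.917); water relative to ground = (0.000, 1.590).
Sum = (3.238, 0.001) m/s.
Speed = |(3.238, 0.001)| = 3.238 m/s.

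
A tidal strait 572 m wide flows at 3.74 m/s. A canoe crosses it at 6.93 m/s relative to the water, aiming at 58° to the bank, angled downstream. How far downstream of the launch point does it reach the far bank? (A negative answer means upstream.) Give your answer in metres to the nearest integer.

721 m

Perpendicular speed = 5.877 m/s; crossing time = 572 / 5.877 = 97.329 s.
Net downstream speed = 7.412 m/s.
Drift = 7.412 × 97.329 = 721.436 m (downstream).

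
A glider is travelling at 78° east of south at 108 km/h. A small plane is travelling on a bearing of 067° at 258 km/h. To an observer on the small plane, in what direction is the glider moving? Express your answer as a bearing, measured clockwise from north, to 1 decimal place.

226.9°

Taking east as x and north as y: glider velocity = (105.640, -22.454) km/h; small plane velocity = (237.490, 100.809) km/h.
Velocity of glider relative to small plane = (105.640, -22.454) − (237.490, 100.809) = (-131.850, -123.263) km/h.
Bearing = atan2(-131.85, -123.26) = 226.93° clockwise from north.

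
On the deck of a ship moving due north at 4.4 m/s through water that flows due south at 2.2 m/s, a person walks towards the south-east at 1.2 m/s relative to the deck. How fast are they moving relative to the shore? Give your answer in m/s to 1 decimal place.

In east/north components (m/s): person relative to ship = (0.849, -0.849); ship relative to water = (0.000, 4.400); water relative to ground = (0.000, -2.200).
Sum = (0.849, 1.351) m/s.
Speed = |(0.849, 1.351)| = 1.596 m/s.

1.6 m/s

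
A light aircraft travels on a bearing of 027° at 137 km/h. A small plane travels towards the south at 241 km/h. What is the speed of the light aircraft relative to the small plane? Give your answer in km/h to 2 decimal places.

368.36 km/h

Taking east as x and north as y: light aircraft velocity = (62.197, 122.068) km/h; small plane velocity = (0.000, -241.000) km/h.
Velocity of light aircraft relative to small plane = (62.197, 122.068) − (0.000, -241.000) = (62.197, 363.068) km/h.
Magnitude = |(62.197, 363.068)| = 368.357 km/h.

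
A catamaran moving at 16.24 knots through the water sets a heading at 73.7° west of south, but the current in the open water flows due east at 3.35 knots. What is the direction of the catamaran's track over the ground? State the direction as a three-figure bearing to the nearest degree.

250°

Taking east as x and north as y: velocity relative to the water = (-15.587, -4.558) knots; the water relative to ground = (3.350, 0.000) knots.
Velocity relative to ground = (-15.587, -4.558) + (3.350, 0.000) = (-12.237, -4.558) knots.
Bearing = atan2(-12.24, -4.56) = 249.57° clockwise from north.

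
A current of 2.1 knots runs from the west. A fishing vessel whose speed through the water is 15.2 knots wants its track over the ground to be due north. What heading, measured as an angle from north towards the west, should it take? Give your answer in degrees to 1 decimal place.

7.9°

The current pushes perpendicular to the desired track; the heading must have a component into the current equal to 2.1 knots: 15.2 sin θ = 2.1.
sin θ = 0.1382, so θ = 7.941°.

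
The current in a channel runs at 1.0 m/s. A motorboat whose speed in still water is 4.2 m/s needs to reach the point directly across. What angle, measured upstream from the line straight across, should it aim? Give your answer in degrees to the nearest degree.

14°

To cancel the current, the upstream component of the motorboat's velocity must equal the flow: 4.2 sin θ = 1.0.
sin θ = 1.0 / 4.2 = 0.2381.
θ = arcsin(0.2381) = 13.774°.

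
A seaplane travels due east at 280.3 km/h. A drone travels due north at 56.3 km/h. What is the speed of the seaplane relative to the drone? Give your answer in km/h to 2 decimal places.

285.90 km/h

Taking east as x and north as y: seaplane velocity = (280.300, 0.000) km/h; drone velocity = (0.000, 56.300) km/h.
Velocity of seaplane relative to drone = (280.300, 0.000) − (0.000, 56.300) = (280.300, -56.300) km/h.
Magnitude = |(280.300, -56.300)| = 285.898 km/h.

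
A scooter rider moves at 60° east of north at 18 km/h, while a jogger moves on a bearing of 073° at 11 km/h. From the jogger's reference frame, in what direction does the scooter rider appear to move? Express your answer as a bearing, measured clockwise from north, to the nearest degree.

Taking east as x and north as y: scooter rider velocity = (15.588, 9.000) km/h; jogger velocity = (10.519, 3.216) km/h.
Velocity of scooter rider relative to jogger = (15.588, 9.000) − (10.519, 3.216) = (5.069, 5.784) km/h.
Bearing = atan2(5.07, 5.78) = 41.23° clockwise from north.

041°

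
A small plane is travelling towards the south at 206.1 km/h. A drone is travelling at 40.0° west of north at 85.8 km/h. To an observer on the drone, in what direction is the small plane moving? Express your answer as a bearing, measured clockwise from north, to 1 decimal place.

Taking east as x and north as y: small plane velocity = (0.000, -206.100) km/h; drone velocity = (-55.151, 65.727) km/h.
Velocity of small plane relative to drone = (0.000, -206.100) − (-55.151, 65.727) = (55.151, -271.827) km/h.
Bearing = atan2(55.15, -271.83) = 168.53° clockwise from north.

168.5°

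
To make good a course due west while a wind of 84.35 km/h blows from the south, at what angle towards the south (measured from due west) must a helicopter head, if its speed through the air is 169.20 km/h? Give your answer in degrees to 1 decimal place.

29.9°

The wind pushes perpendicular to the desired track; the heading must have a component into the wind equal to 84.35 km/h: 169.20 sin θ = 84.35.
sin θ = 0.4985, so θ = 29.902°.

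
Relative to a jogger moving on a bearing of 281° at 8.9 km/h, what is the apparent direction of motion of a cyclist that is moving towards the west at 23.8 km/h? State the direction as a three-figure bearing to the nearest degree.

264°

Taking east as x and north as y: cyclist velocity = (-23.800, 0.000) km/h; jogger velocity = (-8.736, 1.698) km/h.
Velocity of cyclist relative to jogger = (-23.800, 0.000) − (-8.736, 1.698) = (-15.064, -1.698) km/h.
Bearing = atan2(-15.06, -1.70) = 263.57° clockwise from north.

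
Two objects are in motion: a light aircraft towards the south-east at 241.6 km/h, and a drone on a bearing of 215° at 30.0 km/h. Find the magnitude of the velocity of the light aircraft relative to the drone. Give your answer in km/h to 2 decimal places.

238.23 km/h

Taking east as x and north as y: light aircraft velocity = (170.837, -170.837) km/h; drone velocity = (-17.207, -24.575) km/h.
Velocity of light aircraft relative to drone = (170.837, -170.837) − (-17.207, -24.575) = (188.044, -146.262) km/h.
Magnitude = |(188.044, -146.262)| = 238.230 km/h.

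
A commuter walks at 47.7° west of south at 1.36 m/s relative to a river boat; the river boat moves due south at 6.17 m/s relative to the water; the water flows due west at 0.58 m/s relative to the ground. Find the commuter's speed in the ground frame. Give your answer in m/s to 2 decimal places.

In east/north components (m/s): commuter relative to river boat = (-1.006, -0.915); river boat relative to water = (0.000, -6.170); water relative to ground = (-0.580, 0.000).
Sum = (-1.586, -7.085) m/s.
Speed = |(-1.586, -7.085)| = 7.261 m/s.

7.26 m/s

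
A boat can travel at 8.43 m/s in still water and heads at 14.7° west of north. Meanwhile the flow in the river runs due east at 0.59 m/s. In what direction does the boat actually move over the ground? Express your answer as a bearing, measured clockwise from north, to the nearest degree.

Taking east as x and north as y: velocity relative to the water = (-2.139, 8.154) m/s; the water relative to ground = (0.590, 0.000) m/s.
Velocity relative to ground = (-2.139, 8.154) + (0.590, 0.000) = (-1.549, 8.154) m/s.
Bearing = atan2(-1.55, 8.15) = 349.24° clockwise from north.

349°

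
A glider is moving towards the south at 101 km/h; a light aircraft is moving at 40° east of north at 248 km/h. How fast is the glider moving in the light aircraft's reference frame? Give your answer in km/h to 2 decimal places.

Taking east as x and north as y: glider velocity = (0.000, -101.000) km/h; light aircraft velocity = (159.411, 189.979) km/h.
Velocity of glider relative to light aircraft = (0.000, -101.000) − (159.411, 189.979) = (-159.411, -290.979) km/h.
Magnitude = |(-159.411, -290.979)| = 331.784 km/h.

331.78 km/h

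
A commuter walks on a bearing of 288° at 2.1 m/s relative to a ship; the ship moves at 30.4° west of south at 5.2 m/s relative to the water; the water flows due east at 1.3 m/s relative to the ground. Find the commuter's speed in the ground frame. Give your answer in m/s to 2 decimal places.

5.08 m/s

In east/north components (m/s): commuter relative to ship = (-1.997, 0.649); ship relative to water = (-2.631, -4.485); water relative to ground = (1.300, 0.000).
Sum = (-3.329, -3.836) m/s.
Speed = |(-3.329, -3.836)| = 5.079 m/s.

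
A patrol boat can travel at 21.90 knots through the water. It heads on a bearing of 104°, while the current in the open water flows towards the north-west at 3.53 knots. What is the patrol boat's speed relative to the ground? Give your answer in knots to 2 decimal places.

Taking east as x and north as y: velocity relative to the water = (21.249, -5.298) knots; the water relative to ground = (-2.496, 2.496) knots.
Velocity relative to ground = (21.249, -5.298) + (-2.496, 2.496) = (18.753, -2.802) knots.
Speed = |(18.753, -2.802)| = 18.962 knots.

18.96 knots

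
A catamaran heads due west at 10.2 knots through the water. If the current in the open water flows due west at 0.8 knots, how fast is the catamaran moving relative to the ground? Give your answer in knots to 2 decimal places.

Taking east as x and north as y: velocity relative to the water = (-10.200, 0.000) knots; the water relative to ground = (-0.800, 0.000) knots.
Velocity relative to ground = (-10.200, 0.000) + (-0.800, 0.000) = (-11.000, 0.000) knots.
Speed = |(-11.000, 0.000)| = 11.000 knots.

11.00 knots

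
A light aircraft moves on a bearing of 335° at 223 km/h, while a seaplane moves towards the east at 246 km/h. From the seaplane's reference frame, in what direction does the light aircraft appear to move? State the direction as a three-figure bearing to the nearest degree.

301°

Taking east as x and north as y: light aircraft velocity = (-94.244, 202.107) km/h; seaplane velocity = (246.000, 0.000) km/h.
Velocity of light aircraft relative to seaplane = (-94.244, 202.107) − (246.000, 0.000) = (-340.244, 202.107) km/h.
Bearing = atan2(-340.24, 202.11) = 300.71° clockwise from north.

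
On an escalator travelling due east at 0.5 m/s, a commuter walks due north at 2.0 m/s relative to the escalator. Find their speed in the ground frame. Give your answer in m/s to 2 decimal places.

Taking east as x and north as y: escalator velocity = (0.500, 0.000) m/s; commuter velocity relative to escalator = (0.000, 2.000) m/s.
Velocity relative to ground = (0.500, 0.000) + (0.000, 2.000) = (0.500, 2.000) m/s.
Speed = |(0.500, 2.000)| = 2.062 m/s.

2.06 m/s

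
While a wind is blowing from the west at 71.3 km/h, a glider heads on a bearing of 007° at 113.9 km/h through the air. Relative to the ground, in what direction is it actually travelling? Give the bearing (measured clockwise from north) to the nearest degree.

Taking east as x and north as y: velocity relative to the air = (13.881, 113.051) km/h; the air relative to ground = (71.300, 0.000) km/h.
Velocity relative to ground = (13.881, 113.051) + (71.300, 0.000) = (85.181, 113.051) km/h.
Bearing = atan2(85.18, 113.05) = 37.00° clockwise from north.

037°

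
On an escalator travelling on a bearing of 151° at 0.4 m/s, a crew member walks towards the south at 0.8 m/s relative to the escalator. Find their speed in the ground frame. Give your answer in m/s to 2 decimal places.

Taking east as x and north as y: escalator velocity = (0.194, -0.350) m/s; crew member velocity relative to escalator = (0.000, -0.800) m/s.
Velocity relative to ground = (0.194, -0.350) + (0.000, -0.800) = (0.194, -1.150) m/s.
Speed = |(0.194, -1.150)| = 1.166 m/s.

1.17 m/s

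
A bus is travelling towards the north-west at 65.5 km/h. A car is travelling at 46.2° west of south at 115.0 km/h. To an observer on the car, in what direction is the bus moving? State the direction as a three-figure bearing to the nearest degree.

016°

Taking east as x and north as y: bus velocity = (-46.315, 46.315) km/h; car velocity = (-83.002, -79.596) km/h.
Velocity of bus relative to car = (-46.315, 46.315) − (-83.002, -79.596) = (36.687, 125.912) km/h.
Bearing = atan2(36.69, 125.91) = 16.24° clockwise from north.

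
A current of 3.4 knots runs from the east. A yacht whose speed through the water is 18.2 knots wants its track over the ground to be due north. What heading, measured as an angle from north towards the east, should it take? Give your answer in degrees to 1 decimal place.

10.8°

The current pushes perpendicular to the desired track; the heading must have a component into the current equal to 3.4 knots: 18.2 sin θ = 3.4.
sin θ = 0.1868, so θ = 10.767°.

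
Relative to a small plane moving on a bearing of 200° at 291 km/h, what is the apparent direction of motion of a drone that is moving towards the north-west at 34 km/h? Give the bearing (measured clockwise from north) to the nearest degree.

Taking east as x and north as y: drone velocity = (-24.042, 24.042) km/h; small plane velocity = (-99.528, -273.451) km/h.
Velocity of drone relative to small plane = (-24.042, 24.042) − (-99.528, -273.451) = (75.486, 297.492) km/h.
Bearing = atan2(75.49, 297.49) = 14.24° clockwise from north.

014°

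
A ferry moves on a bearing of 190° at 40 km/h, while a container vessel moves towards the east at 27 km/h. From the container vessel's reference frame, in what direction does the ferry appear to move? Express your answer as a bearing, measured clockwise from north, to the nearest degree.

Taking east as x and north as y: ferry velocity = (-6.946, -39.392) km/h; container vessel velocity = (27.000, 0.000) km/h.
Velocity of ferry relative to container vessel = (-6.946, -39.392) − (27.000, 0.000) = (-33.946, -39.392) km/h.
Bearing = atan2(-33.95, -39.39) = 220.75° clockwise from north.

221°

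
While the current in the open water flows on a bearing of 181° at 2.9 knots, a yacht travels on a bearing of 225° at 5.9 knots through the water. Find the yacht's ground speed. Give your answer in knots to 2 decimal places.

8.24 knots

Taking east as x and north as y: velocity relative to the water = (-4.172, -4.172) knots; the water relative to ground = (-0.051, -2.900) knots.
Velocity relative to ground = (-4.172, -4.172) + (-0.051, -2.900) = (-4.223, -7.071) knots.
Speed = |(-4.223, -7.071)| = 8.236 knots.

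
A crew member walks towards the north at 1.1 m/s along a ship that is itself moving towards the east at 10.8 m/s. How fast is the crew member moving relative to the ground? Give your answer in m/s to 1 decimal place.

Taking east as x and north as y: ship velocity = (10.800, 0.000) m/s; crew member velocity relative to ship = (0.000, 1.100) m/s.
Velocity relative to ground = (10.800, 0.000) + (0.000, 1.100) = (10.800, 1.100) m/s.
Speed = |(10.800, 1.100)| = 10.856 m/s.

10.9 m/s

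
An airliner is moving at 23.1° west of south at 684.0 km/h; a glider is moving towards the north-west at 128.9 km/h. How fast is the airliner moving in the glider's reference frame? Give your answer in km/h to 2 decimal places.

741.78 km/h

Taking east as x and north as y: airliner velocity = (-268.359, -629.158) km/h; glider velocity = (-91.146, 91.146) km/h.
Velocity of airliner relative to glider = (-268.359, -629.158) − (-91.146, 91.146) = (-177.213, -720.304) km/h.
Magnitude = |(-177.213, -720.304)| = 741.783 km/h.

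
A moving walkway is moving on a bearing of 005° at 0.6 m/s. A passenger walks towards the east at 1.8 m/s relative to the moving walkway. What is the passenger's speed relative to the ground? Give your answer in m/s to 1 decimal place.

1.9 m/s

Taking east as x and north as y: moving walkway velocity = (0.052, 0.598) m/s; passenger velocity relative to moving walkway = (1.800, 0.000) m/s.
Velocity relative to ground = (0.052, 0.598) + (1.800, 0.000) = (1.852, 0.598) m/s.
Speed = |(1.852, 0.598)| = 1.946 m/s.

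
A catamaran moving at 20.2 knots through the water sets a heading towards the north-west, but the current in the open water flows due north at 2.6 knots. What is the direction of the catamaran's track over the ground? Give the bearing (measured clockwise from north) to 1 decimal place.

319.8°

Taking east as x and north as y: velocity relative to the water = (-14.284, 14.284) knots; the water relative to ground = (0.000, 2.600) knots.
Velocity relative to ground = (-14.284, 14.284) + (0.000, 2.600) = (-14.284, 16.884) knots.
Bearing = atan2(-14.28, 16.88) = 319.77° clockwise from north.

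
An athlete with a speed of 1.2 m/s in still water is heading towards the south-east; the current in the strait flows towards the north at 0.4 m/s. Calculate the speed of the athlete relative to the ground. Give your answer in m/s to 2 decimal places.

Taking east as x and north as y: velocity relative to the water = (0.849, -0.849) m/s; the water relative to ground = (0.000, 0.400) m/s.
Velocity relative to ground = (0.849, -0.849) + (0.000, 0.400) = (0.849, -0.449) m/s.
Speed = |(0.849, -0.449)| = 0.960 m/s.

0.96 m/s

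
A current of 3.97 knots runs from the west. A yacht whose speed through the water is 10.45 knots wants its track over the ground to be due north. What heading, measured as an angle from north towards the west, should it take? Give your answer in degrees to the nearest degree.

The current pushes perpendicular to the desired track; the heading must have a component into the current equal to 3.97 knots: 10.45 sin θ = 3.97.
sin θ = 0.3799, so θ = 22.328°.

22°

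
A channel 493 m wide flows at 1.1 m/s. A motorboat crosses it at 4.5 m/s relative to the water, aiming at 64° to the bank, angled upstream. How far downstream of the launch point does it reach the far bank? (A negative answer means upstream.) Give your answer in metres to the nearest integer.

Perpendicular speed = 4.045 m/s; crossing time = 493 / 4.045 = 121.892 s.
Net downstream speed = -0.873 m/s.
Drift = -0.873 × 121.892 = -106.371 m (upstream).

-106 m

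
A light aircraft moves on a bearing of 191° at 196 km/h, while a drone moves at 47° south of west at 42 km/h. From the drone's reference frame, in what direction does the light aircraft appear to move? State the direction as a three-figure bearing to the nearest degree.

183°

Taking east as x and north as y: light aircraft velocity = (-37.399, -192.399) km/h; drone velocity = (-28.644, -30.717) km/h.
Velocity of light aircraft relative to drone = (-37.399, -192.399) − (-28.644, -30.717) = (-8.755, -161.682) km/h.
Bearing = atan2(-8.75, -161.68) = 183.10° clockwise from north.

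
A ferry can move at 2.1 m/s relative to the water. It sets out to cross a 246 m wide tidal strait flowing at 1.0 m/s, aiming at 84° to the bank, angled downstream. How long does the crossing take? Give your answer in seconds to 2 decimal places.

117.79 s

The component of the ferry's velocity perpendicular to the bank is 2.1 × sin 84° = 2.088 m/s.
Only the cross-stream component determines the crossing time; the current contributes nothing perpendicular to the bank.
Time = 246 / 2.088 = 117.788 s.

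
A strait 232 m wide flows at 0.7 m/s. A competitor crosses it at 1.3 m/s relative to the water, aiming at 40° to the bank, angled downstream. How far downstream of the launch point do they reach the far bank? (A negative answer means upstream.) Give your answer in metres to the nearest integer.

471 m

Perpendicular speed = 0.836 m/s; crossing time = 232 / 0.836 = 277.637 s.
Net downstream speed = 1.696 m/s.
Drift = 1.696 × 277.637 = 470.833 m (downstream).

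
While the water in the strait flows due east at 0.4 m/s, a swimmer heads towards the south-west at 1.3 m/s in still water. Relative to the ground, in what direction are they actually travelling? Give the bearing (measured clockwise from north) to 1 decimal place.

209.5°

Taking east as x and north as y: velocity relative to the water = (-0.919, -0.919) m/s; the water relative to ground = (0.400, 0.000) m/s.
Velocity relative to ground = (-0.919, -0.919) + (0.400, 0.000) = (-0.519, -0.919) m/s.
Bearing = atan2(-0.52, -0.92) = 209.46° clockwise from north.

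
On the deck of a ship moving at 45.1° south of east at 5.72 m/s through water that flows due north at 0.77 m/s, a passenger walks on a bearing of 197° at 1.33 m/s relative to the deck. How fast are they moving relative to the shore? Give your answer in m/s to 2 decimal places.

5.84 m/s

In east/north components (m/s): passenger relative to ship = (-0.389, -1.272); ship relative to water = (4.038, -4.052); water relative to ground = (0.000, 0.770).
Sum = (3.649, -4.554) m/s.
Speed = |(3.649, -4.554)| = 5.835 m/s.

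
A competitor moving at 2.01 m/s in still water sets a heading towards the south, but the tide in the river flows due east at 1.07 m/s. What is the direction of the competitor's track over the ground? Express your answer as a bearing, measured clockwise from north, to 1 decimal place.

152.0°

Taking east as x and north as y: velocity relative to the water = (0.000, -2.010) m/s; the water relative to ground = (1.070, 0.000) m/s.
Velocity relative to ground = (0.000, -2.010) + (1.070, 0.000) = (1.070, -2.010) m/s.
Bearing = atan2(1.07, -2.01) = 151.97° clockwise from north.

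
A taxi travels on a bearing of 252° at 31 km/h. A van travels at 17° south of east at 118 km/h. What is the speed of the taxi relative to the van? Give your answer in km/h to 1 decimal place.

144.5 km/h

Taking east as x and north as y: taxi velocity = (-29.483, -9.580) km/h; van velocity = (112.844, -34.500) km/h.
Velocity of taxi relative to van = (-29.483, -9.580) − (112.844, -34.500) = (-142.327, 24.920) km/h.
Magnitude = |(-142.327, 24.920)| = 144.492 km/h.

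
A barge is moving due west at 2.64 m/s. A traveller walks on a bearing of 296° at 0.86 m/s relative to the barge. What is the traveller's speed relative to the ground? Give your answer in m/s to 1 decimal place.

Taking east as x and north as y: barge velocity = (-2.640, 0.000) m/s; traveller velocity relative to barge = (-0.773, 0.377) m/s.
Velocity relative to ground = (-2.640, 0.000) + (-0.773, 0.377) = (-3.413, 0.377) m/s.
Speed = |(-3.413, 0.377)| = 3.434 m/s.

3.4 m/s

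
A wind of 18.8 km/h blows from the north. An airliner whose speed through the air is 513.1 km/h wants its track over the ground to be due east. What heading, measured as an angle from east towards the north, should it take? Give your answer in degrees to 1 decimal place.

The wind pushes perpendicular to the desired track; the heading must have a component into the wind equal to 18.8 km/h: 513.1 sin θ = 18.8.
sin θ = 0.0366, so θ = 2.100°.

2.1°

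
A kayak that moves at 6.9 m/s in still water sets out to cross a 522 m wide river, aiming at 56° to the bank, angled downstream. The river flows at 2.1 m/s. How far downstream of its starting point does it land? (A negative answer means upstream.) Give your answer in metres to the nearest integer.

Perpendicular speed = 5.720 m/s; crossing time = 522 / 5.720 = 91.253 s.
Net downstream speed = 5.958 m/s.
Drift = 5.958 × 91.253 = 543.725 m (downstream).

544 m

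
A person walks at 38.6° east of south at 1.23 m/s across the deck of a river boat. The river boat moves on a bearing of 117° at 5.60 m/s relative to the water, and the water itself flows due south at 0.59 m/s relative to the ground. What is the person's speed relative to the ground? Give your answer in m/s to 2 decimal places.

7.06 m/s

In east/north components (m/s): person relative to river boat = (0.767, -0.961); river boat relative to water = (4.990, -2.542); water relative to ground = (0.000, -0.590).
Sum = (5.757, -4.094) m/s.
Speed = |(5.757, -4.094)| = 7.064 m/s.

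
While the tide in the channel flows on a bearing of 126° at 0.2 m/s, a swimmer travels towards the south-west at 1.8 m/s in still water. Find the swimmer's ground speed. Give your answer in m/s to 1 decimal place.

Taking east as x and north as y: velocity relative to the water = (-1.273, -1.273) m/s; the water relative to ground = (0.162, -0.118) m/s.
Velocity relative to ground = (-1.273, -1.273) + (0.162, -0.118) = (-1.111, -1.390) m/s.
Speed = |(-1.111, -1.390)| = 1.780 m/s.

1.8 m/s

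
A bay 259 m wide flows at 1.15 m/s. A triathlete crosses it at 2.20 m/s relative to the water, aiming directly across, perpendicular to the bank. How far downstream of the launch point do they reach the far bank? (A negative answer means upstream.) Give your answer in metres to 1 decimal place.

135.4 m

Perpendicular speed = 2.200 m/s; crossing time = 259 / 2.200 = 117.727 s.
Net downstream speed = 1.150 m/s.
Drift = 1.150 × 117.727 = 135.386 m (downstream).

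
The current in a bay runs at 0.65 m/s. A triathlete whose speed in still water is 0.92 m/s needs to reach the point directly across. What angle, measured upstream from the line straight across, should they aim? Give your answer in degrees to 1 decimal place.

To cancel the current, the upstream component of the triathlete's velocity must equal the flow: 0.92 sin θ = 0.65.
sin θ = 0.65 / 0.92 = 0.7065.
θ = arcsin(0.7065) = 44.953°.

45.0°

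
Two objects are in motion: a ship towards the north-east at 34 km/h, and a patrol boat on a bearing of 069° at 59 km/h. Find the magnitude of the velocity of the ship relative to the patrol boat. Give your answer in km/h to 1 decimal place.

Taking east as x and north as y: ship velocity = (24.042, 24.042) km/h; patrol boat velocity = (55.081, 21.144) km/h.
Velocity of ship relative to patrol boat = (24.042, 24.042) − (55.081, 21.144) = (-31.040, 2.898) km/h.
Magnitude = |(-31.040, 2.898)| = 31.175 km/h.

31.2 km/h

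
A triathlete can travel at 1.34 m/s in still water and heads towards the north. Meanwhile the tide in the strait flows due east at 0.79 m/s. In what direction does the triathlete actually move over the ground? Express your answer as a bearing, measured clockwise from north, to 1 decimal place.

Taking east as x and north as y: velocity relative to the water = (0.000, 1.340) m/s; the water relative to ground = (0.790, 0.000) m/s.
Velocity relative to ground = (0.000, 1.340) + (0.790, 0.000) = (0.790, 1.340) m/s.
Bearing = atan2(0.79, 1.34) = 30.52° clockwise from north.

030.5°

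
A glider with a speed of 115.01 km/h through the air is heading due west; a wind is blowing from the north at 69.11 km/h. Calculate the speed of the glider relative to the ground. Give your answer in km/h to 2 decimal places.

134.18 km/h

Taking east as x and north as y: velocity relative to the air = (-115.010, 0.000) km/h; the air relative to ground = (0.000, -69.110) km/h.
Velocity relative to ground = (-115.010, 0.000) + (0.000, -69.110) = (-115.010, -69.110) km/h.
Speed = |(-115.010, -69.110)| = 134.177 km/h.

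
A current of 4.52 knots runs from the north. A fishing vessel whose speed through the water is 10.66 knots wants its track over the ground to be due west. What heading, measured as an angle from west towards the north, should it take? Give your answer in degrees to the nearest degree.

25°

The current pushes perpendicular to the desired track; the heading must have a component into the current equal to 4.52 knots: 10.66 sin θ = 4.52.
sin θ = 0.4240, so θ = 25.088°.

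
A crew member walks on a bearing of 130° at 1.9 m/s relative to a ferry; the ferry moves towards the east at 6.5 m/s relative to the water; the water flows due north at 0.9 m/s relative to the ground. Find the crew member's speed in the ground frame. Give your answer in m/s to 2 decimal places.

In east/north components (m/s): crew member relative to ferry = (1.455, -1.221); ferry relative to water = (6.500, 0.000); water relative to ground = (0.000, 0.900).
Sum = (7.955, -0.321) m/s.
Speed = |(7.955, -0.321)| = 7.962 m/s.

7.96 m/s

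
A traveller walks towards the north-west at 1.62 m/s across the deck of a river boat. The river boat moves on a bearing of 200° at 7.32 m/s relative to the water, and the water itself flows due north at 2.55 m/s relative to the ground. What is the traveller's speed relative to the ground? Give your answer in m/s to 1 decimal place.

In east/north components (m/s): traveller relative to river boat = (-1.146, 1.146); river boat relative to water = (-2.504, -6.879); water relative to ground = (0.000, 2.550).
Sum = (-3.649, -3.183) m/s.
Speed = |(-3.649, -3.183)| = 4.842 m/s.

4.8 m/s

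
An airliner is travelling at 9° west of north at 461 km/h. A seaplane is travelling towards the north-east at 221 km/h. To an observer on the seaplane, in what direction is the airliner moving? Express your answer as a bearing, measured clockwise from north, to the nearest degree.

323°

Taking east as x and north as y: airliner velocity = (-72.116, 455.324) km/h; seaplane velocity = (156.271, 156.271) km/h.
Velocity of airliner relative to seaplane = (-72.116, 455.324) − (156.271, 156.271) = (-228.387, 299.054) km/h.
Bearing = atan2(-228.39, 299.05) = 322.63° clockwise from north.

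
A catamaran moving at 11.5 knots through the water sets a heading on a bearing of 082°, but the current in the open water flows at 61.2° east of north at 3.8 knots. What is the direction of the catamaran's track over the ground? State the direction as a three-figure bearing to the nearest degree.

077°

Taking east as x and north as y: velocity relative to the water = (11.388, 1.600) knots; the water relative to ground = (3.330, 1.831) knots.
Velocity relative to ground = (11.388, 1.600) + (3.330, 1.831) = (14.718, 3.431) knots.
Bearing = atan2(14.72, 3.43) = 76.88° clockwise from north.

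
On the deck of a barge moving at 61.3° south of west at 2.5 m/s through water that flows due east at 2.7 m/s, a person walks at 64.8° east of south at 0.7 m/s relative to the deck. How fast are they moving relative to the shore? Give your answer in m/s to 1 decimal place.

3.3 m/s

In east/north components (m/s): person relative to barge = (0.633, -0.298); barge relative to water = (-1.201, -2.193); water relative to ground = (2.700, 0.000).
Sum = (2.133, -2.491) m/s.
Speed = |(2.133, -2.491)| = 3.279 m/s.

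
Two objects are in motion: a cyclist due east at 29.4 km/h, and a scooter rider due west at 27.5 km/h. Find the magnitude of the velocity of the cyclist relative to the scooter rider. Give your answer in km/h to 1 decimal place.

56.9 km/h

Taking east as x and north as y: cyclist velocity = (29.400, 0.000) km/h; scooter rider velocity = (-27.500, 0.000) km/h.
Velocity of cyclist relative to scooter rider = (29.400, 0.000) − (-27.500, 0.000) = (56.900, 0.000) km/h.
Magnitude = |(56.900, 0.000)| = 56.900 km/h.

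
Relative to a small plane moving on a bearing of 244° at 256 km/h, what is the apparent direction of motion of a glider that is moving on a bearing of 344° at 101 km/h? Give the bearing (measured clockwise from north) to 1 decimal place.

Taking east as x and north as y: glider velocity = (-27.839, 97.087) km/h; small plane velocity = (-230.091, -112.223) km/h.
Velocity of glider relative to small plane = (-27.839, 97.087) − (-230.091, -112.223) = (202.252, 209.310) km/h.
Bearing = atan2(202.25, 209.31) = 44.02° clockwise from north.

044.0°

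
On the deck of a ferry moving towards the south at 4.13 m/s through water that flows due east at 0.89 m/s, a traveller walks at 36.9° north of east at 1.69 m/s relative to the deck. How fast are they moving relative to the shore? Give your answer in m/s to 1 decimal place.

3.8 m/s

In east/north components (m/s): traveller relative to ferry = (1.351, 1.015); ferry relative to water = (0.000, -4.130); water relative to ground = (0.890, 0.000).
Sum = (2.241, -3.115) m/s.
Speed = |(2.241, -3.115)| = 3.838 m/s.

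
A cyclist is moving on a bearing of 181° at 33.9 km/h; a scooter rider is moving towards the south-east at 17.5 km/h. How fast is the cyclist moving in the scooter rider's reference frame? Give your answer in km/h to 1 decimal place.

Taking east as x and north as y: cyclist velocity = (-0.592, -33.895) km/h; scooter rider velocity = (12.374, -12.374) km/h.
Velocity of cyclist relative to scooter rider = (-0.592, -33.895) − (12.374, -12.374) = (-12.966, -21.520) km/h.
Magnitude = |(-12.966, -21.520)| = 25.125 km/h.

25.1 km/h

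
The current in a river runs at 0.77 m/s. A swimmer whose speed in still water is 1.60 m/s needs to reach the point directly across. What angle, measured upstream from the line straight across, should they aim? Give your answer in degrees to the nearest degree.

To cancel the current, the upstream component of the swimmer's velocity must equal the flow: 1.60 sin θ = 0.77.
sin θ = 0.77 / 1.60 = 0.4813.
θ = arcsin(0.4813) = 28.767°.

29°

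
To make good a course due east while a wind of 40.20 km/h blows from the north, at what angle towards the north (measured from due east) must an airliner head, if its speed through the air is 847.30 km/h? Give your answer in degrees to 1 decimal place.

2.7°

The wind pushes perpendicular to the desired track; the heading must have a component into the wind equal to 40.20 km/h: 847.30 sin θ = 40.20.
sin θ = 0.0474, so θ = 2.719°.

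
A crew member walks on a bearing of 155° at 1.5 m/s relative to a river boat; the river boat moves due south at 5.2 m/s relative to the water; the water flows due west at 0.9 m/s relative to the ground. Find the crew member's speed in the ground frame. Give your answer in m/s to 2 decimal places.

6.56 m/s

In east/north components (m/s): crew member relative to river boat = (0.634, -1.359); river boat relative to water = (0.000, -5.200); water relative to ground = (-0.900, 0.000).
Sum = (-0.266, -6.559) m/s.
Speed = |(-0.266, -6.559)| = 6.565 m/s.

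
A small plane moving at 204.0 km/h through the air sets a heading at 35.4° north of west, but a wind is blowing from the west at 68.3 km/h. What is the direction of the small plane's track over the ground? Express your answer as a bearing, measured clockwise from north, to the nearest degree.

320°

Taking east as x and north as y: velocity relative to the air = (-166.286, 118.173) km/h; the air relative to ground = (68.300, 0.000) km/h.
Velocity relative to ground = (-166.286, 118.173) + (68.300, 0.000) = (-97.986, 118.173) km/h.
Bearing = atan2(-97.99, 118.17) = 320.34° clockwise from north.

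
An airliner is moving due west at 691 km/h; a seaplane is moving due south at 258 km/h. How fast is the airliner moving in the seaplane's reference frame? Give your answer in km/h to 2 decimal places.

Taking east as x and north as y: airliner velocity = (-691.000, 0.000) km/h; seaplane velocity = (0.000, -258.000) km/h.
Velocity of airliner relative to seaplane = (-691.000, 0.000) − (0.000, -258.000) = (-691.000, 258.000) km/h.
Magnitude = |(-691.000, 258.000)| = 737.594 km/h.

737.59 km/h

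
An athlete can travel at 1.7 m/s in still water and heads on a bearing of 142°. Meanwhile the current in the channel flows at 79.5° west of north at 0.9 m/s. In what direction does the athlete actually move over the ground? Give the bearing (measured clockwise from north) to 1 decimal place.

Taking east as x and north as y: velocity relative to the water = (1.047, -1.340) m/s; the water relative to ground = (-0.885, 0.164) m/s.
Velocity relative to ground = (1.047, -1.340) + (-0.885, 0.164) = (0.162, -1.176) m/s.
Bearing = atan2(0.16, -1.18) = 172.17° clockwise from north.

172.2°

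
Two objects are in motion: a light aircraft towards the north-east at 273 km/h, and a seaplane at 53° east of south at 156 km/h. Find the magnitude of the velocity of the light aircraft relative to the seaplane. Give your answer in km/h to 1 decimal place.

295.0 km/h

Taking east as x and north as y: light aircraft velocity = (193.040, 193.040) km/h; seaplane velocity = (124.587, -93.883) km/h.
Velocity of light aircraft relative to seaplane = (193.040, 193.040) − (124.587, -93.883) = (68.453, 286.923) km/h.
Magnitude = |(68.453, 286.923)| = 294.976 km/h.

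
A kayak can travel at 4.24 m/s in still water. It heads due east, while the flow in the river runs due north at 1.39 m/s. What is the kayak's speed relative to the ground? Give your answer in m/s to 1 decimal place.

4.5 m/s

Taking east as x and north as y: velocity relative to the water = (4.240, 0.000) m/s; the water relative to ground = (0.000, 1.390) m/s.
Velocity relative to ground = (4.240, 0.000) + (0.000, 1.390) = (4.240, 1.390) m/s.
Speed = |(4.240, 1.390)| = 4.462 m/s.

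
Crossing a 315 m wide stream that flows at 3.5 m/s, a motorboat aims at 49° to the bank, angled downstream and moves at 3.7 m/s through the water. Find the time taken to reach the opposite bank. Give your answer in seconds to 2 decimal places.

112.81 s

The component of the motorboat's velocity perpendicular to the bank is 3.7 × sin 49° = 2.792 m/s.
The flow acts along the bank and has no component across it.
Time = 315 / 2.792 = 112.805 s.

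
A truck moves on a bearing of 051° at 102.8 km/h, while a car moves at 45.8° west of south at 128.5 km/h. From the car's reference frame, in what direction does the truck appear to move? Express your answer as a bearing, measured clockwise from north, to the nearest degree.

048°

Taking east as x and north as y: truck velocity = (79.891, 64.694) km/h; car velocity = (-92.123, -89.586) km/h.
Velocity of truck relative to car = (79.891, 64.694) − (-92.123, -89.586) = (172.014, 154.280) km/h.
Bearing = atan2(172.01, 154.28) = 48.11° clockwise from north.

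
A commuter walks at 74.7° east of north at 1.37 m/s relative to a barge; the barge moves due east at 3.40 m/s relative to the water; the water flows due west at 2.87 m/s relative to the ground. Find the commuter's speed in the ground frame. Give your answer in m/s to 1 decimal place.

1.9 m/s

In east/north components (m/s): commuter relative to barge = (1.321, 0.362); barge relative to water = (3.400, 0.000); water relative to ground = (-2.870, 0.000).
Sum = (1.851, 0.362) m/s.
Speed = |(1.851, 0.362)| = 1.886 m/s.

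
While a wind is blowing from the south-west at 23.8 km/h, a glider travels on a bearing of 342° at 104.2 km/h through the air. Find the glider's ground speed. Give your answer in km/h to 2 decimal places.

Taking east as x and north as y: velocity relative to the air = (-32.200, 99.100) km/h; the air relative to ground = (16.829, 16.829) km/h.
Velocity relative to ground = (-32.200, 99.100) + (16.829, 16.829) = (-15.370, 115.929) km/h.
Speed = |(-15.370, 115.929)| = 116.944 km/h.

116.94 km/h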